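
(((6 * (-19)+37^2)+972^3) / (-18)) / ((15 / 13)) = -11938306939 / 270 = -44215951.63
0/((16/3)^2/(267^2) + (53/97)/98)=0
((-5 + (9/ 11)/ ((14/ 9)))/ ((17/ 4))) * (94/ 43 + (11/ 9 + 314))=-15388126/ 46053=-334.14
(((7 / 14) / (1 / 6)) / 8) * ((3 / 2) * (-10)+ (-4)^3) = -237 / 8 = -29.62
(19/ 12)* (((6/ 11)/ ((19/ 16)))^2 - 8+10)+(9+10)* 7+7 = 1979449/ 13794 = 143.50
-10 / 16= -5 / 8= -0.62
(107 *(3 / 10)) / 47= 321 / 470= 0.68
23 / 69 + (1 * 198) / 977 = 1571 / 2931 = 0.54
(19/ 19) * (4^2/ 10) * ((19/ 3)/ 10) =76/ 75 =1.01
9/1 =9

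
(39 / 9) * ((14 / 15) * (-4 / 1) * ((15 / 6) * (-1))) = 364 / 9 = 40.44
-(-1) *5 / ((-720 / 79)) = -79 / 144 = -0.55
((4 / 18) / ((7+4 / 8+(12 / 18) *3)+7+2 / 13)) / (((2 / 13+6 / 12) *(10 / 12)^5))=1168128 / 23003125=0.05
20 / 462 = 10 / 231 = 0.04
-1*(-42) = 42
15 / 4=3.75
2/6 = 1/3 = 0.33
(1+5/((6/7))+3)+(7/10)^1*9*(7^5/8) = 3178883/240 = 13245.35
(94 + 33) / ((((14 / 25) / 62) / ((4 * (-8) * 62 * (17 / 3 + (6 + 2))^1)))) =-8006283200 / 21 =-381251580.95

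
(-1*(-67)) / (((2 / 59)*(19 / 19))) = 3953 / 2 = 1976.50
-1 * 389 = -389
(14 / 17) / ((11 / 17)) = 14 / 11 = 1.27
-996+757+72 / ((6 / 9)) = -131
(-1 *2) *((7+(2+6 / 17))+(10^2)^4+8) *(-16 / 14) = 228571468.24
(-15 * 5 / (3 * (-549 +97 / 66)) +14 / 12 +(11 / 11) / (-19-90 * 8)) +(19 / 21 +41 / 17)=28776098975 / 6355847834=4.53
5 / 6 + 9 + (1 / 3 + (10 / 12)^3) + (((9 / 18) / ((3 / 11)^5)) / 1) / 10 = 426547 / 9720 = 43.88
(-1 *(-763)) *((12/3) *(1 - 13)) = -36624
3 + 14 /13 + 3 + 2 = 118 /13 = 9.08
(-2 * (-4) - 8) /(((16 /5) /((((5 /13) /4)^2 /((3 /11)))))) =0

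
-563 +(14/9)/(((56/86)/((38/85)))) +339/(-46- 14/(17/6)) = -376683043/662490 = -568.59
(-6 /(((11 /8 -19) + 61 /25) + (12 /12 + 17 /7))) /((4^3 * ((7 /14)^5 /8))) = 33600 /16459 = 2.04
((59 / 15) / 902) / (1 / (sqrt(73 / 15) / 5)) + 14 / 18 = 59 * sqrt(1095) / 1014750 + 7 / 9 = 0.78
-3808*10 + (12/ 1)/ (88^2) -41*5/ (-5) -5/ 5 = -73645437/ 1936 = -38040.00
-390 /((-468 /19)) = 95 /6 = 15.83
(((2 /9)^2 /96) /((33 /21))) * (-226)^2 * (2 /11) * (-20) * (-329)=588140140 /29403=20002.73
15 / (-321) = -5 / 107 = -0.05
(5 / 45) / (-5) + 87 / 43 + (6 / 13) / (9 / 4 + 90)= 2068936 / 1031355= 2.01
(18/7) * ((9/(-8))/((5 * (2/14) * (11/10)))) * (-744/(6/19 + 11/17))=9732636/3421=2844.97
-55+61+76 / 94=320 / 47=6.81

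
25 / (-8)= -3.12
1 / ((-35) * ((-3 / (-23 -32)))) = -11 / 21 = -0.52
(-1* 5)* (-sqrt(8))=10* sqrt(2)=14.14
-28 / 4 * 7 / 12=-49 / 12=-4.08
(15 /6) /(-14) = -5 /28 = -0.18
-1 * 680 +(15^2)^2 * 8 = 404320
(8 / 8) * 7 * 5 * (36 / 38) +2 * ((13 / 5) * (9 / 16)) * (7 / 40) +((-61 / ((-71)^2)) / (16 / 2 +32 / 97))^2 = 66333041079851629 / 1970106639895600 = 33.67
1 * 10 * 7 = 70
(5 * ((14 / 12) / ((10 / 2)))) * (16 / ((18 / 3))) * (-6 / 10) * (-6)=56 / 5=11.20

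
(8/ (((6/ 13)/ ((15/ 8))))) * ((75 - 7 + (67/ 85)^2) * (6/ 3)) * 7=45116799/ 1445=31222.70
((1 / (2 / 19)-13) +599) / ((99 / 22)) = 397 / 3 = 132.33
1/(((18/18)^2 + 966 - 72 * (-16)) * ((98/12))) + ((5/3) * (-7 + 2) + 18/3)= -726799/311493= -2.33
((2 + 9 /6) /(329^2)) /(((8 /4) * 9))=1 /556668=0.00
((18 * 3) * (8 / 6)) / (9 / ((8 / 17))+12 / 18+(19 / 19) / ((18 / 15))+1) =576 / 173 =3.33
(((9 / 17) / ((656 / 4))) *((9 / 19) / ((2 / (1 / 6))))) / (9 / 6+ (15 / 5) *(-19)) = -9 / 3919928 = -0.00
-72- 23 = -95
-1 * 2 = -2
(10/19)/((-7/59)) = -590/133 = -4.44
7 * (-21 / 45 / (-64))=49 / 960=0.05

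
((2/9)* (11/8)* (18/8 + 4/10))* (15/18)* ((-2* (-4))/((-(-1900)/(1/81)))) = 583/16621200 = 0.00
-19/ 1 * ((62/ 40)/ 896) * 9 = -5301/ 17920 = -0.30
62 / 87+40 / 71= 1.28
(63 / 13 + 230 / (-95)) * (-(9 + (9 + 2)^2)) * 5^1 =-29950 / 19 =-1576.32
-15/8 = -1.88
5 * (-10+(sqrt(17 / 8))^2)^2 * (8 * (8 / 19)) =1044.47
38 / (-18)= -19 / 9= -2.11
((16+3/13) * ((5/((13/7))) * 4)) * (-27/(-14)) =56970/169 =337.10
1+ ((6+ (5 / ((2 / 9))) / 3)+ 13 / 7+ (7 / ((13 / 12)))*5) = 8857 / 182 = 48.66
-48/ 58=-0.83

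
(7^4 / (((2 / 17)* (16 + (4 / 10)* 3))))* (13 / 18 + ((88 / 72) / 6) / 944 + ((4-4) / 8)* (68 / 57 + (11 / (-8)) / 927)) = 7515838295 / 8767872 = 857.20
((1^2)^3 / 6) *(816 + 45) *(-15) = -4305 / 2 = -2152.50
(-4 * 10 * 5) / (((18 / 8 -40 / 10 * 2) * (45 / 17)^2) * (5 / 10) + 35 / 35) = 462400 / 44263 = 10.45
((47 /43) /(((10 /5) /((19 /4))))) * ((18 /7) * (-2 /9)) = -893 /602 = -1.48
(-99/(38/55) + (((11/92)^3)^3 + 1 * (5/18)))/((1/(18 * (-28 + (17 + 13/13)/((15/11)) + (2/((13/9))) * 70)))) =-30818158684375887203100731/145779820914724372480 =-211402.09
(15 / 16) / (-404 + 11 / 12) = -45 / 19348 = -0.00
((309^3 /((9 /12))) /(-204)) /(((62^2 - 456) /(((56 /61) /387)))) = -0.14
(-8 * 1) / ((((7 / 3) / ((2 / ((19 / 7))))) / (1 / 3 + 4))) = -208 / 19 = -10.95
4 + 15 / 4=31 / 4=7.75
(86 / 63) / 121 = 86 / 7623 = 0.01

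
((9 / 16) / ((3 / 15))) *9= 405 / 16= 25.31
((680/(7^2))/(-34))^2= 400/2401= 0.17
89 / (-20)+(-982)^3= -18939323449 / 20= -946966172.45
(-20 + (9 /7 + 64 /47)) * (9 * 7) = -51381 /47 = -1093.21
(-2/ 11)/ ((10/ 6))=-6/ 55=-0.11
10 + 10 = 20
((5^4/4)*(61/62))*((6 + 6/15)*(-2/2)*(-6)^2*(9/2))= -4941000/31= -159387.10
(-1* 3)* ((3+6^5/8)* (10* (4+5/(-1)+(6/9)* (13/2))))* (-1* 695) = 67762500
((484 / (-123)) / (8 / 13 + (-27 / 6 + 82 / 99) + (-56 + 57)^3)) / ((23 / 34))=14119248 / 4991299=2.83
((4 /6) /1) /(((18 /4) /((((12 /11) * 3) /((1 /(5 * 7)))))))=560 /33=16.97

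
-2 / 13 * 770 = -118.46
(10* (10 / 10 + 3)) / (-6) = -20 / 3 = -6.67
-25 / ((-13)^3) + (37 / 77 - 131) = -22077925 / 169169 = -130.51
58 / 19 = 3.05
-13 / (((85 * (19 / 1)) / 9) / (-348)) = 40716 / 1615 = 25.21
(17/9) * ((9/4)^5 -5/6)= 2967979/27648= 107.35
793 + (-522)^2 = 273277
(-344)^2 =118336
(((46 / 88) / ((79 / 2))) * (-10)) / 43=-115 / 37367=-0.00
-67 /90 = -0.74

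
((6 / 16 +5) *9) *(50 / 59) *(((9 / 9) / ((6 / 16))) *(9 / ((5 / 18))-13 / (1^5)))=125130 / 59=2120.85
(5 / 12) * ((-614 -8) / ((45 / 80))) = -12440 / 27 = -460.74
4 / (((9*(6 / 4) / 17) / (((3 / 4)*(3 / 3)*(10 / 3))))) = 340 / 27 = 12.59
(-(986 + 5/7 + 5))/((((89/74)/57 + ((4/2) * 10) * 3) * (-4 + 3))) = 29281356/1772183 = 16.52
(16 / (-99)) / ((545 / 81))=-144 / 5995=-0.02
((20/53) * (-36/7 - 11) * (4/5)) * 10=-18080/371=-48.73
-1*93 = -93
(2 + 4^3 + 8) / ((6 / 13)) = 481 / 3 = 160.33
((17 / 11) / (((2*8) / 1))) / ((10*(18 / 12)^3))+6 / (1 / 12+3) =428309 / 219780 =1.95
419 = 419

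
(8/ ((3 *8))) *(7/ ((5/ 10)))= 14/ 3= 4.67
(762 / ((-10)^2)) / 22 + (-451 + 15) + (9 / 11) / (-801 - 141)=-435.65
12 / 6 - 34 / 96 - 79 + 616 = 25855 / 48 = 538.65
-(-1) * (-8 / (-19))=8 / 19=0.42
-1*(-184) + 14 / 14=185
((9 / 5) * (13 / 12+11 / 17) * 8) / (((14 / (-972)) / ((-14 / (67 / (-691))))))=-1422558936 / 5695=-249790.86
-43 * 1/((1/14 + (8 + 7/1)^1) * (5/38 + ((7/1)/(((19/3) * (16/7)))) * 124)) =-45752/963637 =-0.05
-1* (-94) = 94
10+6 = 16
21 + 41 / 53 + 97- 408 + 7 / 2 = -30287 / 106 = -285.73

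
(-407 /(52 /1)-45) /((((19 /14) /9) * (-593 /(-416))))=-2768976 /11267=-245.76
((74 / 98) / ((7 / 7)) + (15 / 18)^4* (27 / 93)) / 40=195793 / 8749440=0.02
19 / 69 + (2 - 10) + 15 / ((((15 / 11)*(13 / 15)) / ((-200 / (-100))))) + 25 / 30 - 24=-3293 / 598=-5.51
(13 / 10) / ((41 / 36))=1.14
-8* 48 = -384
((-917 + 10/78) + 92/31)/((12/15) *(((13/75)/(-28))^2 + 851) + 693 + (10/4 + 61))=-2030272125000/3193015916857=-0.64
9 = 9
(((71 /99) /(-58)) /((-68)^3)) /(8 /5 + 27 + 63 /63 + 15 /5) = 355 /294291372672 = 0.00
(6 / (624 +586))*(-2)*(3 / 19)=-18 / 11495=-0.00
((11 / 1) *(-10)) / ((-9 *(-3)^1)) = -110 / 27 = -4.07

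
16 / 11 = 1.45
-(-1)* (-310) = -310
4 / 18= 2 / 9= 0.22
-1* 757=-757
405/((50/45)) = 729/2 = 364.50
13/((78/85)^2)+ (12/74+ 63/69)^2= 5624173525/338926068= 16.59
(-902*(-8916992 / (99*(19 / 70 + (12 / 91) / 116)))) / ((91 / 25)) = 5301151744000 / 64737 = 81887510.14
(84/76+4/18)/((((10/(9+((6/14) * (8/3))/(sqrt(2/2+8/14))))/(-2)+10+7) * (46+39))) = 5758763/6061501980 - 227 * sqrt(77)/606150198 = 0.00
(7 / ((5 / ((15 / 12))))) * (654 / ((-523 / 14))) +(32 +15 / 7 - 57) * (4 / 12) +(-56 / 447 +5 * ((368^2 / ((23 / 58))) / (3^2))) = 931244949371 / 4909401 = 189686.06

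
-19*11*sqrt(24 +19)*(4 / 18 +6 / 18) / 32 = -23.79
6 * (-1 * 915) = -5490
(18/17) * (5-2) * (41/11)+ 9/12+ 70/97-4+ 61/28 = 11.49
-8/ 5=-1.60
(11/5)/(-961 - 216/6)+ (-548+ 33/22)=-5448627/9970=-546.50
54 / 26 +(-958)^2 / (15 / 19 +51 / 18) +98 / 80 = 253332.83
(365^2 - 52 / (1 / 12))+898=133499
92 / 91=1.01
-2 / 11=-0.18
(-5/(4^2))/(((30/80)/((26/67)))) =-65/201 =-0.32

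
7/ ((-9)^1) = -7/ 9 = -0.78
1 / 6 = 0.17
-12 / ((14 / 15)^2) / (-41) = 675 / 2009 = 0.34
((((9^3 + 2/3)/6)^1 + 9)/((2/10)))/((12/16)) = 23510/27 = 870.74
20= 20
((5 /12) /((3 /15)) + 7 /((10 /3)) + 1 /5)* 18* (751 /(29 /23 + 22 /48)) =163540764 /4745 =34465.91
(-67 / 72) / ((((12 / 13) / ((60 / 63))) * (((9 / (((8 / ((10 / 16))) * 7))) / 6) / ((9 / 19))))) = -13936 / 513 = -27.17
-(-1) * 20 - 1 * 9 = 11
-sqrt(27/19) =-3 * sqrt(57)/19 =-1.19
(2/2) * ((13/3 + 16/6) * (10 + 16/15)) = 1162/15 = 77.47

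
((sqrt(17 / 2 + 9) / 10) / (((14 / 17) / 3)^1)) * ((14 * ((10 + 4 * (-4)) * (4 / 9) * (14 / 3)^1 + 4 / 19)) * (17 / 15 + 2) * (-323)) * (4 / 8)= 7103909 * sqrt(70) / 450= 132079.04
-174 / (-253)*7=1218 / 253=4.81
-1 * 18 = -18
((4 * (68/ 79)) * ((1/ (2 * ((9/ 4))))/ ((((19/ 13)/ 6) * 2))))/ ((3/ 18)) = 9.42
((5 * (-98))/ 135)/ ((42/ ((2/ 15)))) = -14/ 1215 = -0.01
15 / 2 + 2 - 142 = -265 / 2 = -132.50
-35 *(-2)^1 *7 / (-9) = -490 / 9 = -54.44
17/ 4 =4.25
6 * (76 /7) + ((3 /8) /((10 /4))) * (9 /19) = 173469 /2660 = 65.21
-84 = -84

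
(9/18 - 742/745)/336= -739/500640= -0.00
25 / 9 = 2.78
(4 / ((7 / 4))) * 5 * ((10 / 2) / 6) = 200 / 21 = 9.52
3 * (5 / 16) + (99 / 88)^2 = 141 / 64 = 2.20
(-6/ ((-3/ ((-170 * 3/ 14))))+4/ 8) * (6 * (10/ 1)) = -30390/ 7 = -4341.43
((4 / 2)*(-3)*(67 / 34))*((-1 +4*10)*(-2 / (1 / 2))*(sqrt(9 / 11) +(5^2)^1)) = 47780.15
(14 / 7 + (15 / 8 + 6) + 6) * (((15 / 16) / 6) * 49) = 31115 / 256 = 121.54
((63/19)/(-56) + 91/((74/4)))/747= 27331/4201128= 0.01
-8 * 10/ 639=-80/ 639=-0.13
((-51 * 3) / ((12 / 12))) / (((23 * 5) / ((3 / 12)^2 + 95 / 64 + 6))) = -3213 / 320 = -10.04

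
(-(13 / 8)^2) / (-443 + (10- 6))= 0.01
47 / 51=0.92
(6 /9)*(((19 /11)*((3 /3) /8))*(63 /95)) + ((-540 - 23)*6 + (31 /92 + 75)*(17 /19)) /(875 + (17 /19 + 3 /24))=-4102363 /1113660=-3.68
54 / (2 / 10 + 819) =135 / 2048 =0.07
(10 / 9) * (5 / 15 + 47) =52.59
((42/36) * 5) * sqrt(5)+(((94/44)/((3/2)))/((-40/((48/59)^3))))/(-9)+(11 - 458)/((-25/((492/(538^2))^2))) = 645287273709767/295731678861481225+35 * sqrt(5)/6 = 13.05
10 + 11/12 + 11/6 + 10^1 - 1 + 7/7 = 91/4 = 22.75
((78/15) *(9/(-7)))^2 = 54756/1225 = 44.70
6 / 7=0.86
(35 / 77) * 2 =10 / 11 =0.91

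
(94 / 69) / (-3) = -94 / 207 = -0.45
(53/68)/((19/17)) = 53/76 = 0.70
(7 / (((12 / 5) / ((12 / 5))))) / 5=7 / 5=1.40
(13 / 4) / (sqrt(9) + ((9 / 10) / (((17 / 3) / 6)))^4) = 678608125 / 798594384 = 0.85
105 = 105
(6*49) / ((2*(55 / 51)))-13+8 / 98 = 332538 / 2695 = 123.39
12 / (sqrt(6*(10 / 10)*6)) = 2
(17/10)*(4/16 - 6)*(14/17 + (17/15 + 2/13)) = -160931/7800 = -20.63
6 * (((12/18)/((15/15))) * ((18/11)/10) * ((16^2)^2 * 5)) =2359296/11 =214481.45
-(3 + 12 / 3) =-7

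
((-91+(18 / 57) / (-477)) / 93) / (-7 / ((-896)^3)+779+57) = -28250183041024 / 24136035739126137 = -0.00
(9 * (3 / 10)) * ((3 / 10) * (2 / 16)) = 81 / 800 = 0.10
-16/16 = -1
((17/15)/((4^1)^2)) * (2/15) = 17/1800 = 0.01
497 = 497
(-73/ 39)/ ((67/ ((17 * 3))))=-1241/ 871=-1.42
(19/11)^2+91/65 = 2652/605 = 4.38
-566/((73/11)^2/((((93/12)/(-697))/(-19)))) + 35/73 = 66610197/141143894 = 0.47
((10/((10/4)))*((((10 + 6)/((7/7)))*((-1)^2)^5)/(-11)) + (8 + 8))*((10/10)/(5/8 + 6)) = 896/583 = 1.54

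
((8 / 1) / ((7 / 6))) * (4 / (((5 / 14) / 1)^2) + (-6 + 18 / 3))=5376 / 25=215.04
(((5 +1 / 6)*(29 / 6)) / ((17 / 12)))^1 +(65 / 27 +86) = 106.03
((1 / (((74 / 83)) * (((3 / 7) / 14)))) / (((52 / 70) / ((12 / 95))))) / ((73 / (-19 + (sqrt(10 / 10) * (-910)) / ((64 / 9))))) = -133889707 / 10674352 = -12.54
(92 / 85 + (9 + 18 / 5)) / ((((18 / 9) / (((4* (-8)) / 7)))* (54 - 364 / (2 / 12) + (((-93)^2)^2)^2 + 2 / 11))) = -204688 / 36624629442562934885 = -0.00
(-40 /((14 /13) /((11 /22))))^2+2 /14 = 16907 /49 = 345.04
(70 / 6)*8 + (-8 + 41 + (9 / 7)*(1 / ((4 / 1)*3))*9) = 10693 / 84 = 127.30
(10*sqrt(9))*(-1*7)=-210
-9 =-9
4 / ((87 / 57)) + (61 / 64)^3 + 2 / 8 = 28405937 / 7602176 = 3.74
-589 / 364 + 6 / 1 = 1595 / 364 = 4.38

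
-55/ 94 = -0.59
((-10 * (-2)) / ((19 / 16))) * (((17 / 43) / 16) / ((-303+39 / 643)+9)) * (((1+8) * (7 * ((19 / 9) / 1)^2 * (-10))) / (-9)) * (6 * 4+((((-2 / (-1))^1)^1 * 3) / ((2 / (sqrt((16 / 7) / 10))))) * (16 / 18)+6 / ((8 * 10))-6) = -1751856715 / 219432483-132920960 * sqrt(70) / 1974892347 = -8.55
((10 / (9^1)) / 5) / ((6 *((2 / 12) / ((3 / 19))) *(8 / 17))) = 0.07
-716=-716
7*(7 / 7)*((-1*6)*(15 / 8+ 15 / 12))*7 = -3675 / 4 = -918.75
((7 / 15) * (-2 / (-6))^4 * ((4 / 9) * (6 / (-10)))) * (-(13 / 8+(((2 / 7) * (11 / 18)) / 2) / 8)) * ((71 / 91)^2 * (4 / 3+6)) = 91438699 / 8149746150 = 0.01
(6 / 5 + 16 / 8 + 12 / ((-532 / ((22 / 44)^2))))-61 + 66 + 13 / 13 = 24457 / 2660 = 9.19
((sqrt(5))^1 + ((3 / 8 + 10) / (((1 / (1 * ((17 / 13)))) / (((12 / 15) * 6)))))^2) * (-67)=-1200525363 / 4225-67 * sqrt(5)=-284297.83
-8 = -8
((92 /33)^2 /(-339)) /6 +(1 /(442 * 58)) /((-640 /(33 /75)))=-1735877014643 /454275252288000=-0.00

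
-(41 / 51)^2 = -1681 / 2601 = -0.65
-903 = -903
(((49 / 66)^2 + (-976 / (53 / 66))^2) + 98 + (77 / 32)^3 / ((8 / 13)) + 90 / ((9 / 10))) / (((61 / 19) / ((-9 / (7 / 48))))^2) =34642765529025593408001 / 63458940396544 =545908351.33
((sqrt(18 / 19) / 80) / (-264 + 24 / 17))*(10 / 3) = -17*sqrt(38) / 678528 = -0.00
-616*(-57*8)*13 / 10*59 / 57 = 1889888 / 5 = 377977.60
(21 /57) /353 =7 /6707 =0.00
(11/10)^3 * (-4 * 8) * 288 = -1533312/125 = -12266.50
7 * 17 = 119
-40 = -40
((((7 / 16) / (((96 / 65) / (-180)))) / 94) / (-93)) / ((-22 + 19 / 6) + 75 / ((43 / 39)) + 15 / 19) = 5576025 / 45691333504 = 0.00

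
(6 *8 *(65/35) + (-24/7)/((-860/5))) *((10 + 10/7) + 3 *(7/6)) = 400653/301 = 1331.07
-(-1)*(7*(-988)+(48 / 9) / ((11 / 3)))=-76060 / 11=-6914.55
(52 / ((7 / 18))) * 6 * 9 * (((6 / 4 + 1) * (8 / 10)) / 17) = 101088 / 119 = 849.48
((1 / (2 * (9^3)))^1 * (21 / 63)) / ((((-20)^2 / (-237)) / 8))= -79 / 72900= -0.00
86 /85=1.01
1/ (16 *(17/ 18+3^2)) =9/ 1432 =0.01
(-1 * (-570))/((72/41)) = 3895/12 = 324.58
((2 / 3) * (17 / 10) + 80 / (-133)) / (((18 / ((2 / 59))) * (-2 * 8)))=-1061 / 16949520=-0.00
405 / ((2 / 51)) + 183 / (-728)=7518237 / 728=10327.25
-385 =-385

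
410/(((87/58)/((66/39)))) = 18040/39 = 462.56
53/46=1.15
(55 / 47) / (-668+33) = -11 / 5969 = -0.00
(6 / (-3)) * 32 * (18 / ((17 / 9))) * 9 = -93312 / 17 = -5488.94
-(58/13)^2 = -3364/169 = -19.91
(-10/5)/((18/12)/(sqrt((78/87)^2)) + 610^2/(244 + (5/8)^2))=-1626664/1239709567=-0.00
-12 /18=-2 /3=-0.67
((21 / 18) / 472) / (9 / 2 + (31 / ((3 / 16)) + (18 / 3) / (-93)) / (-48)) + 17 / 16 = 338755 / 318128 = 1.06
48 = 48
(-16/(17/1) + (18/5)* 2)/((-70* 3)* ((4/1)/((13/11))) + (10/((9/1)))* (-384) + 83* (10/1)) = -10374/509575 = -0.02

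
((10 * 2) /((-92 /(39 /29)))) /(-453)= 0.00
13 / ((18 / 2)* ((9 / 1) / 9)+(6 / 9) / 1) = 1.34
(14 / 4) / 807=7 / 1614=0.00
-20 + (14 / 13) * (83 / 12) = -979 / 78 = -12.55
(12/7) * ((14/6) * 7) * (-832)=-23296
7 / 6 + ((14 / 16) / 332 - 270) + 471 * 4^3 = 238045349 / 7968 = 29875.17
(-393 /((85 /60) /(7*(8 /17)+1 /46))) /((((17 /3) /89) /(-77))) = 125703770346 /112999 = 1112432.59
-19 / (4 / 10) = -95 / 2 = -47.50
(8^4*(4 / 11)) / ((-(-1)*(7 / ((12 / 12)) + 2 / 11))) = 16384 / 79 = 207.39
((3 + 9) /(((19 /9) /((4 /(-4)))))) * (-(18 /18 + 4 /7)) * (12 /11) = 1296 /133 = 9.74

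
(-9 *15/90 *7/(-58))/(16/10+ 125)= 35/24476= 0.00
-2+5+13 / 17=64 / 17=3.76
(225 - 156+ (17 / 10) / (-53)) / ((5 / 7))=255871 / 2650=96.56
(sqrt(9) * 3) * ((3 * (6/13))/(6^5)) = 1/624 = 0.00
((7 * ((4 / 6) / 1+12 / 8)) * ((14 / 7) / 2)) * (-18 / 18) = -91 / 6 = -15.17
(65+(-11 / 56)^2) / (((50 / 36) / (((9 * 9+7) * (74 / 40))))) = 747109143 / 98000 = 7623.56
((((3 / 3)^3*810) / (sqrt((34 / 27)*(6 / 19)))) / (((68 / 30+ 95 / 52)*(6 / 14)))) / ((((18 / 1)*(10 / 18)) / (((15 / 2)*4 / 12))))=552825*sqrt(323) / 54281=183.04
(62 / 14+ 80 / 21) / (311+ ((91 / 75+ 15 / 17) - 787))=-73525 / 4229596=-0.02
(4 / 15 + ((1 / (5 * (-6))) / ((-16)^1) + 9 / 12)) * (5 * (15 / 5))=489 / 32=15.28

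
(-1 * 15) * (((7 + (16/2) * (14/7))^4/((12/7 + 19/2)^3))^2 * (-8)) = 70757445944251153920/14976071831449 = 4724699.96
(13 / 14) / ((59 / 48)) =312 / 413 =0.76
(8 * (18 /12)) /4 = 3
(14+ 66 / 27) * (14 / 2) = 1036 / 9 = 115.11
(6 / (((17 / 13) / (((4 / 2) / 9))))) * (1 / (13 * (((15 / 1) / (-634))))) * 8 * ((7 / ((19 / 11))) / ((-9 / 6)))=71.65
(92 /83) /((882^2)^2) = 23 /12557189307852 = 0.00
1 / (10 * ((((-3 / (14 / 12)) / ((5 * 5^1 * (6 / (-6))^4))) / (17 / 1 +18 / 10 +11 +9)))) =-679 / 18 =-37.72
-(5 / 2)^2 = -6.25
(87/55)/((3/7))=3.69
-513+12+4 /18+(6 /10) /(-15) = -112684 /225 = -500.82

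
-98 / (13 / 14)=-1372 / 13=-105.54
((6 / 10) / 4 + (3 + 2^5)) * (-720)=-25308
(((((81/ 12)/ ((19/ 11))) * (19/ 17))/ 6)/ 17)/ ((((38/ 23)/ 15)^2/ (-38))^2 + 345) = 1402528111875/ 11300126499863528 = 0.00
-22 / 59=-0.37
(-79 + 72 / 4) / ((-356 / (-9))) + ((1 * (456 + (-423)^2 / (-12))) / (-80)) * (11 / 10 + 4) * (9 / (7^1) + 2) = 6033055743 / 1993600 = 3026.21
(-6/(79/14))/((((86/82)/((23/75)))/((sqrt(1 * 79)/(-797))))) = 26404 * sqrt(79)/67685225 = 0.00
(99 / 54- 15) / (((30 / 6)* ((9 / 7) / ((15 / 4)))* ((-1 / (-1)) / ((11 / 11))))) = -553 / 72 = -7.68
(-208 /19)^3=-8998912 /6859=-1311.99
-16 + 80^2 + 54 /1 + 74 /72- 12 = 231373 /36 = 6427.03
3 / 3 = 1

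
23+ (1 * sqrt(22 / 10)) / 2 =sqrt(55) / 10+ 23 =23.74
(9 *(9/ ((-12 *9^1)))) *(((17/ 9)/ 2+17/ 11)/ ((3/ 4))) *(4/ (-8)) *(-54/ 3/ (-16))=493/ 352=1.40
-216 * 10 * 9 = -19440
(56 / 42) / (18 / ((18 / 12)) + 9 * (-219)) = -4 / 5877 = -0.00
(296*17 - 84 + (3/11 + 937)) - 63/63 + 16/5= 323811/55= 5887.47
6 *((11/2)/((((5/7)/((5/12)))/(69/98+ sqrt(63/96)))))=759/56+ 77 *sqrt(42)/32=29.15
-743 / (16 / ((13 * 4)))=-9659 / 4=-2414.75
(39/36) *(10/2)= 65/12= 5.42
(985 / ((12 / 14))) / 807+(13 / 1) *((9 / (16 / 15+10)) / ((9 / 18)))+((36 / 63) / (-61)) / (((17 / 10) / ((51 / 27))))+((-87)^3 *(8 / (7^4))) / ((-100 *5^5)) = 34588571654614717 / 1532828787656250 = 22.57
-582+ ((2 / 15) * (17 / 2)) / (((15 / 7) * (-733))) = -95986469 / 164925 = -582.00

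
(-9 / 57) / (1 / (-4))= 12 / 19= 0.63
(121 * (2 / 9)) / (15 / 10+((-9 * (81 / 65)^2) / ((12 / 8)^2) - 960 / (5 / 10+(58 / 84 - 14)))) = 550078100 / 1436780727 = 0.38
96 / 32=3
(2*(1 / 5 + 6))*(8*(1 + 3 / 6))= 148.80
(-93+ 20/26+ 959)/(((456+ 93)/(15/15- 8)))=-8764/793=-11.05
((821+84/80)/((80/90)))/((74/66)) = 4882977/5920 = 824.83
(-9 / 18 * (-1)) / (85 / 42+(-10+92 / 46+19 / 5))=-0.23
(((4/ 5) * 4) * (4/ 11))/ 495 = 64/ 27225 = 0.00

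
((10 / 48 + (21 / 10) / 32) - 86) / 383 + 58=21243143 / 367680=57.78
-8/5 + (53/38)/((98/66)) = -6151/9310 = -0.66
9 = 9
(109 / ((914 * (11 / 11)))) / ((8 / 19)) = 2071 / 7312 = 0.28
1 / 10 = 0.10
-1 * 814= -814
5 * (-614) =-3070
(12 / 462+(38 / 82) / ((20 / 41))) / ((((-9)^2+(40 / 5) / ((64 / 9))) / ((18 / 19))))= 6012 / 533995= 0.01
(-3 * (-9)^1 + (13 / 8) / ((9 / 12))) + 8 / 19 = 3373 / 114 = 29.59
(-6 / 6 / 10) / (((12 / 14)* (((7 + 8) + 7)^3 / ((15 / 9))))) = -7 / 383328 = -0.00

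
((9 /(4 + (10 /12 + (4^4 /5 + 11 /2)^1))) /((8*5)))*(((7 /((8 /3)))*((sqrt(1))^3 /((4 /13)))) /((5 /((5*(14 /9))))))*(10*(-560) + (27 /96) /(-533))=-42121501569 /155004928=-271.74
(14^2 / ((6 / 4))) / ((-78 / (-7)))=1372 / 117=11.73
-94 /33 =-2.85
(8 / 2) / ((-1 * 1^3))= -4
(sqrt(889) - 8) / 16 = -1 / 2 + sqrt(889) / 16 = 1.36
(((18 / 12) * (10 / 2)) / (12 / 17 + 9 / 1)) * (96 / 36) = 68 / 33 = 2.06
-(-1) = 1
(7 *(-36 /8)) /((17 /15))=-945 /34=-27.79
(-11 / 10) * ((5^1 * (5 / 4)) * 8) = -55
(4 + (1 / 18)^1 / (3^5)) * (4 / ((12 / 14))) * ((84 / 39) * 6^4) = 54870592 / 1053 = 52108.82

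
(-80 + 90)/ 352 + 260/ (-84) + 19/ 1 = 58889/ 3696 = 15.93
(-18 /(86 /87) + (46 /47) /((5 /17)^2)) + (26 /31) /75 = -32347073 /4698825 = -6.88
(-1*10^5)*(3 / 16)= -18750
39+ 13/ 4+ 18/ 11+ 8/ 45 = 87247/ 1980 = 44.06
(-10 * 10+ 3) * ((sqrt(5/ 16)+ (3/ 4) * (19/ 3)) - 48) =16781/ 4 - 97 * sqrt(5)/ 4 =4141.03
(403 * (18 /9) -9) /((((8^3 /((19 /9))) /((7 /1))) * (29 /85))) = 9010085 /133632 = 67.42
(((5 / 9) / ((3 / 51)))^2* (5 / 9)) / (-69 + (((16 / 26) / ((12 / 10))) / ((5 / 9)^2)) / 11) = -25829375 / 35886483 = -0.72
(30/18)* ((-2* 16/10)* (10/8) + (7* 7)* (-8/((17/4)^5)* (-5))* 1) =-18361940/4259571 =-4.31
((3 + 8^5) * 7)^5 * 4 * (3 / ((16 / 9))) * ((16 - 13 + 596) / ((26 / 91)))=8989536695937852718629355000000.00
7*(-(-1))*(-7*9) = -441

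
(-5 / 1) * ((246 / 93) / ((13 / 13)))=-410 / 31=-13.23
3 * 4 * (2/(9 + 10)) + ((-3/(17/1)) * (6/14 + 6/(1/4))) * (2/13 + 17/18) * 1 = -204075/58786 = -3.47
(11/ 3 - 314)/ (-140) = 133/ 60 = 2.22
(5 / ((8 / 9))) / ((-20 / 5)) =-45 / 32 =-1.41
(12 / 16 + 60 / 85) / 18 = 11 / 136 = 0.08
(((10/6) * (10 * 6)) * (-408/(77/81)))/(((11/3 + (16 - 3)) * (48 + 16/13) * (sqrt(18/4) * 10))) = -53703 * sqrt(2)/30800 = -2.47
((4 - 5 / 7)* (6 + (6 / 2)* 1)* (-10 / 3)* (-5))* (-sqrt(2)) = -3450* sqrt(2) / 7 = -697.01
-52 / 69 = -0.75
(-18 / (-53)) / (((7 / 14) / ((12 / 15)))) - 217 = -216.46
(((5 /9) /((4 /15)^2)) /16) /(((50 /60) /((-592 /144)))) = -2.41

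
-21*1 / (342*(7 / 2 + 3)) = -7 / 741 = -0.01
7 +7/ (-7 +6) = 0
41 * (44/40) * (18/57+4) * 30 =110946/19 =5839.26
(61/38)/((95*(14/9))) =549/50540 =0.01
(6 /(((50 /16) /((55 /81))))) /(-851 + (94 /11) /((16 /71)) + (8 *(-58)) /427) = -6613376 /4130069715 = -0.00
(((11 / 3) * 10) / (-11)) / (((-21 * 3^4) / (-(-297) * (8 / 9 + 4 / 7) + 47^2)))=184990 / 35721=5.18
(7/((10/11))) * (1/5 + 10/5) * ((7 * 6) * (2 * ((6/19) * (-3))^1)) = -1348.07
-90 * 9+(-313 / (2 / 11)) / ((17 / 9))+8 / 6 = -175445 / 102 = -1720.05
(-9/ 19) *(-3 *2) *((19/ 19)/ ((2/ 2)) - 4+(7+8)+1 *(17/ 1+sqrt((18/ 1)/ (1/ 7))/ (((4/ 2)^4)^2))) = 81 *sqrt(14)/ 2432+1566/ 19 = 82.55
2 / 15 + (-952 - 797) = -26233 / 15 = -1748.87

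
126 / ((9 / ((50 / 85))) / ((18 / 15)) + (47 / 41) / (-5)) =103320 / 10267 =10.06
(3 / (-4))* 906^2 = -615627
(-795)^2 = 632025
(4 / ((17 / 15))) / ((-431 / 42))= -2520 / 7327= -0.34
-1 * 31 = -31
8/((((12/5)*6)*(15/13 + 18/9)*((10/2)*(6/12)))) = 0.07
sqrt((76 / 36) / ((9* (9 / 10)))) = sqrt(190) / 27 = 0.51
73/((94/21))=1533/94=16.31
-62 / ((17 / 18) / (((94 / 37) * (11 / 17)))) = -1153944 / 10693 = -107.92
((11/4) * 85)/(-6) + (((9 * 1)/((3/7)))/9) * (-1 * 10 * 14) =-2925/8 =-365.62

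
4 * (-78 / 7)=-312 / 7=-44.57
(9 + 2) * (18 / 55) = 18 / 5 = 3.60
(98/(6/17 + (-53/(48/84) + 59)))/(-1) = 6664/2271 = 2.93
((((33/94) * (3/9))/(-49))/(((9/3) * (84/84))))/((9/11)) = -121/124362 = -0.00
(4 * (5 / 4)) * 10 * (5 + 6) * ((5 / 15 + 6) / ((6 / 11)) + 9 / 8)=252175 / 36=7004.86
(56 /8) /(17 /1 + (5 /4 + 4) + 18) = 4 /23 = 0.17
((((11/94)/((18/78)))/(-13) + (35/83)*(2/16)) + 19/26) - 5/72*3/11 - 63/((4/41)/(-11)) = 47554836283/6694116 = 7103.98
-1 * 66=-66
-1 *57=-57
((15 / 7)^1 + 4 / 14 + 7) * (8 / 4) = 132 / 7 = 18.86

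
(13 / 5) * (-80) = -208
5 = 5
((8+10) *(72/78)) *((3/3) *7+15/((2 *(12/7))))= 189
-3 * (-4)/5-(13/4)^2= -653/80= -8.16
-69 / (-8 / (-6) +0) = -207 / 4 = -51.75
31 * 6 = 186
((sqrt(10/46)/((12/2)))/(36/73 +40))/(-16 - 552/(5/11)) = -365 * sqrt(115)/2509573056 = -0.00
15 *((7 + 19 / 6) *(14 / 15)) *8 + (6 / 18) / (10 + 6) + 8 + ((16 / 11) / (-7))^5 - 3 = 49531426511727 / 43308546512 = 1143.69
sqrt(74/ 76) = sqrt(1406)/ 38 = 0.99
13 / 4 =3.25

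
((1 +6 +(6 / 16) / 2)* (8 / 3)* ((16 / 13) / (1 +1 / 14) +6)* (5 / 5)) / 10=16031 / 1170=13.70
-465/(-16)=465/16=29.06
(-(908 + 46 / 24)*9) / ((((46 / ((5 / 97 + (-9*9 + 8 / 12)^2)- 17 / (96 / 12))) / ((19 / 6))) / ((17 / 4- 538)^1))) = 19956785710623125 / 10280448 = 1941236968.53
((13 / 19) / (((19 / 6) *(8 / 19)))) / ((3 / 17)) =221 / 76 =2.91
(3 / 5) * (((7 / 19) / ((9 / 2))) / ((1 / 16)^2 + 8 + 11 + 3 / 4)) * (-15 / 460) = -896 / 11049545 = -0.00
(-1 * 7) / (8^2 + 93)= -7 / 157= -0.04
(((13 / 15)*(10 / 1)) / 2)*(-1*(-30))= 130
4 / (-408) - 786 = -80173 / 102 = -786.01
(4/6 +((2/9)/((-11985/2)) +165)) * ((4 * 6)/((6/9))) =71478524/11985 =5964.00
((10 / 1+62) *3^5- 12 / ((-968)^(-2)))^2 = 126040858611264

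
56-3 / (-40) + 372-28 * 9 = 7043 / 40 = 176.08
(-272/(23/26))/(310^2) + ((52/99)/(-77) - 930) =-3917461890614/4212279225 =-930.01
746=746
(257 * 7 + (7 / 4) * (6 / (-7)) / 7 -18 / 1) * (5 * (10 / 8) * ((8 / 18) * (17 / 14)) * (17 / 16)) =180126475 / 28224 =6382.03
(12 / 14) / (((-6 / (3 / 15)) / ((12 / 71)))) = -12 / 2485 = -0.00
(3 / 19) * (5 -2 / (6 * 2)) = 29 / 38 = 0.76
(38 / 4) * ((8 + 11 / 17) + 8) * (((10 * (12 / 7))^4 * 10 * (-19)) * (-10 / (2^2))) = 264806496000000 / 40817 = 6487652105.74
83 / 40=2.08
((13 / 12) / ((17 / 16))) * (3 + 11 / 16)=767 / 204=3.76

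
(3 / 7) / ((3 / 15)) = 15 / 7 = 2.14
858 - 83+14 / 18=6982 / 9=775.78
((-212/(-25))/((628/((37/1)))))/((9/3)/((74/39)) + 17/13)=1886482/10907575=0.17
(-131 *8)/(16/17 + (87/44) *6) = -391952/4789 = -81.84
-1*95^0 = -1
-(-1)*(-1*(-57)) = 57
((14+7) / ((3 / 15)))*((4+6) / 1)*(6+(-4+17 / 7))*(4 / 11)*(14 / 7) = 37200 / 11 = 3381.82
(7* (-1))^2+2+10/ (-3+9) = 158/ 3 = 52.67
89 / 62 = 1.44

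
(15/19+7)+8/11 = 1780/209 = 8.52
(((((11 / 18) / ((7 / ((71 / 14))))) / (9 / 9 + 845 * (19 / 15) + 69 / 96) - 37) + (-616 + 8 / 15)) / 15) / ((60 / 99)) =-542906694341 / 7564399500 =-71.77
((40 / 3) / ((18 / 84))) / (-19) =-560 / 171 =-3.27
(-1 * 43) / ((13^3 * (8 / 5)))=-215 / 17576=-0.01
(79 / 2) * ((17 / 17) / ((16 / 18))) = 44.44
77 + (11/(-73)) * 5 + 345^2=8694391/73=119101.25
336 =336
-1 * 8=-8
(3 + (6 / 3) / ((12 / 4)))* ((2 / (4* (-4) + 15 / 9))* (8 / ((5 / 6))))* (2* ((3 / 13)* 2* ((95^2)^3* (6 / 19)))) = -588321122400000 / 559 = -1052452812880.14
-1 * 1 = -1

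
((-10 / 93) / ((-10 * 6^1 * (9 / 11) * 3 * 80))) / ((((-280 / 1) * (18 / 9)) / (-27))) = 11 / 24998400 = 0.00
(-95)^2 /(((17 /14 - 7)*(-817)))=6650 /3483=1.91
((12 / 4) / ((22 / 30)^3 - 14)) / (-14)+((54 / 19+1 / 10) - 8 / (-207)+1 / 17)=328315115564 / 107456659065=3.06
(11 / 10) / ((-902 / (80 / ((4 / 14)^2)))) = -49 / 41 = -1.20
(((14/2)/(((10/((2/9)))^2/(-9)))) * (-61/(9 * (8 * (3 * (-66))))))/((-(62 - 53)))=427/28868400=0.00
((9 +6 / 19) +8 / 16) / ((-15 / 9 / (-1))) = 1119 / 190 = 5.89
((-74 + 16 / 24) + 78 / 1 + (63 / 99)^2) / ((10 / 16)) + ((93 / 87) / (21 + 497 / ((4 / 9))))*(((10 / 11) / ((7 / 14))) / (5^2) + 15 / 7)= 146536948 / 18053805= 8.12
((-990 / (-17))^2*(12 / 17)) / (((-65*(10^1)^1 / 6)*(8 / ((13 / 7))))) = -176418 / 34391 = -5.13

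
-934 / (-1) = 934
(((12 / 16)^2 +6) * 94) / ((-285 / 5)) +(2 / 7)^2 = -79997 / 7448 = -10.74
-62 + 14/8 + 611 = 2203/4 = 550.75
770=770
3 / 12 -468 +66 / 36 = -5591 / 12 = -465.92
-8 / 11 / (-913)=8 / 10043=0.00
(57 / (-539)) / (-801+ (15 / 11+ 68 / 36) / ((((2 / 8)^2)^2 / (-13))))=513 / 56394835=0.00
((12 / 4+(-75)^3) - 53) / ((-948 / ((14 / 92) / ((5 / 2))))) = 590695 / 21804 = 27.09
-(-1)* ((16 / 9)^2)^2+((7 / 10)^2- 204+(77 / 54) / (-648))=-507883019 / 2624400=-193.52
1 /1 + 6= 7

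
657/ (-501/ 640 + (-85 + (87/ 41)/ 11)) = -7.68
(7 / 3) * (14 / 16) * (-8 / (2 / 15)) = -245 / 2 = -122.50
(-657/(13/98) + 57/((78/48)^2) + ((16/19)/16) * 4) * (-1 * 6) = 95000124/3211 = 29585.84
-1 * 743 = -743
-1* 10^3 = -1000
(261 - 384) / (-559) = 123 / 559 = 0.22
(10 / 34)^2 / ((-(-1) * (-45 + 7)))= -0.00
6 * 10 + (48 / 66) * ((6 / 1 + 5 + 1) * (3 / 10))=62.62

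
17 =17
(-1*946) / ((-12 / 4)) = 946 / 3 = 315.33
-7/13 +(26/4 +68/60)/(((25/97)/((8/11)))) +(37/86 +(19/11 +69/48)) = 907460413/36894000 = 24.60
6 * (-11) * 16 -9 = -1065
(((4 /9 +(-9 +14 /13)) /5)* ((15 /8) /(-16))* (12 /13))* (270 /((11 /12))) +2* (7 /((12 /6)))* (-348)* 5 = -90216105 /7436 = -12132.34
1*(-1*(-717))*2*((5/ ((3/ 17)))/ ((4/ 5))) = 101575/ 2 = 50787.50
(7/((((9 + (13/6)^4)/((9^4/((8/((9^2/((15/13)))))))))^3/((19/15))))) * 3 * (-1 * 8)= -55248200138679050084939727552/40678803994140625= -1358156944502.03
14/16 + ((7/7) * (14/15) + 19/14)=2659/840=3.17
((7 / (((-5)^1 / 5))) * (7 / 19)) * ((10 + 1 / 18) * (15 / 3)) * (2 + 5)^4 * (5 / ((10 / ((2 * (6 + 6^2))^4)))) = -147248697798720 / 19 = -7749931463090.53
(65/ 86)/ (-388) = -65/ 33368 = -0.00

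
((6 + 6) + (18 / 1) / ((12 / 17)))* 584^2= 12789600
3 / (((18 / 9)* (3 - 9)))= -1 / 4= -0.25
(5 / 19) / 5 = 1 / 19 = 0.05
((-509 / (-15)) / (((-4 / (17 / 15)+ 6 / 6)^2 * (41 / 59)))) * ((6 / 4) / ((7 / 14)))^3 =206.07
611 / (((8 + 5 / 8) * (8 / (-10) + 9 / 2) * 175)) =9776 / 89355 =0.11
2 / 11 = 0.18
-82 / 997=-0.08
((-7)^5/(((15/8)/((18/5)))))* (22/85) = -17748192/2125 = -8352.09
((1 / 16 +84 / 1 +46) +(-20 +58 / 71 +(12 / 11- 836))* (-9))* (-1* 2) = -97679885 / 6248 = -15633.78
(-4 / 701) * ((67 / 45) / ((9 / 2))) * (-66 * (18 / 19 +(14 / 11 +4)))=278720 / 359613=0.78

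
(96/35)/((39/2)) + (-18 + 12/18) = -23468/1365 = -17.19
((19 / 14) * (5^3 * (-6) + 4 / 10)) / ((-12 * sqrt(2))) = 17803 * sqrt(2) / 420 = 59.95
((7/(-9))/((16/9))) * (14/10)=-49/80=-0.61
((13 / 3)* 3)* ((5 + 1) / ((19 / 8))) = 624 / 19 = 32.84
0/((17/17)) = 0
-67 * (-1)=67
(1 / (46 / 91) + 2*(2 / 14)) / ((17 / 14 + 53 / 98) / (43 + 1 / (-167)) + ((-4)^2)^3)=9159885 / 16572294443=0.00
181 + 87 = 268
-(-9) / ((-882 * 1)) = -1 / 98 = -0.01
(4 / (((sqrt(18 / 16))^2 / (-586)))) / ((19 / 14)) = -262528 / 171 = -1535.25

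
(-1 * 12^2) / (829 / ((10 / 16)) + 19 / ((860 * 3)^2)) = -958521600 / 8829048979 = -0.11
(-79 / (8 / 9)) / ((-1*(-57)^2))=79 / 2888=0.03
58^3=195112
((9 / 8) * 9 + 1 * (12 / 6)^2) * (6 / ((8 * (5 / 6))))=1017 / 80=12.71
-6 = -6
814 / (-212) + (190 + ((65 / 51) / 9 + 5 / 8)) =36378983 / 194616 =186.93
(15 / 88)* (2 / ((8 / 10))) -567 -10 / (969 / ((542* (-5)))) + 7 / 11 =-537.97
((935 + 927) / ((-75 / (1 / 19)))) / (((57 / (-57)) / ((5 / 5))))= 98 / 75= 1.31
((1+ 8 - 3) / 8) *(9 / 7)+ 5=167 / 28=5.96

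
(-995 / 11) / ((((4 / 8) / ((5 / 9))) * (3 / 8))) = -79600 / 297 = -268.01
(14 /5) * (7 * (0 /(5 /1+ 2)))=0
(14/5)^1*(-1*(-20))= 56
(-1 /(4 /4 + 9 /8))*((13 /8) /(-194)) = 13 /3298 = 0.00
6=6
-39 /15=-13 /5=-2.60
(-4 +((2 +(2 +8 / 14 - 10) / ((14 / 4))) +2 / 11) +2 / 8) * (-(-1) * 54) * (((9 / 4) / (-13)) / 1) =1933551 / 56056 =34.49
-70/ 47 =-1.49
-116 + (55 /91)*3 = -10391 /91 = -114.19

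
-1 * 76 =-76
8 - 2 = 6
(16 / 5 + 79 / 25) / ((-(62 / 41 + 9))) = -6519 / 10775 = -0.61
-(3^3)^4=-531441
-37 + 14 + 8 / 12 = -67 / 3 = -22.33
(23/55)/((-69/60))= -4/11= -0.36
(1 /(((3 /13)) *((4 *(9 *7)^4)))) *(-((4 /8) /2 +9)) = -481 /756142128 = -0.00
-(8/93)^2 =-64/8649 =-0.01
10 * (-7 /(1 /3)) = -210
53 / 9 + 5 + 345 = 3203 / 9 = 355.89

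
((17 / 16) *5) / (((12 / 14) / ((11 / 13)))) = 6545 / 1248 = 5.24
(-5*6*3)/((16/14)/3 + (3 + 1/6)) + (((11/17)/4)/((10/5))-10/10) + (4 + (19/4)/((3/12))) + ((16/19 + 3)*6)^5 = 326659663196147685/50175670136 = 6510319.89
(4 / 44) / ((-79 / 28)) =-28 / 869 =-0.03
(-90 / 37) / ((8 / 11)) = -495 / 148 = -3.34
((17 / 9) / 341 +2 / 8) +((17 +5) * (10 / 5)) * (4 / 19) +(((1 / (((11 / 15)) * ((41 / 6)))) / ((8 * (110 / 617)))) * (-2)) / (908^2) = 825536374797803 / 86727877828416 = 9.52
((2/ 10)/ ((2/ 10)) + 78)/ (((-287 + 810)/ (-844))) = -66676/ 523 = -127.49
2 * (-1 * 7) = -14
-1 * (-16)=16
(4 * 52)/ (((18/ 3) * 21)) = 1.65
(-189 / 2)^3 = -6751269 / 8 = -843908.62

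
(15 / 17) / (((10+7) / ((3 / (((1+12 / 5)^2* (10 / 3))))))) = 675 / 167042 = 0.00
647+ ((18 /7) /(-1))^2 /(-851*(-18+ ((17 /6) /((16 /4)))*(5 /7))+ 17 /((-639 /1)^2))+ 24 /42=1543105523814207 /2382910050325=647.57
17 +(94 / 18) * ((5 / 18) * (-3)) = 683 / 54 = 12.65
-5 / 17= -0.29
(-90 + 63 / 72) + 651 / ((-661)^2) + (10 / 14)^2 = -15177069585 / 171273032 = -88.61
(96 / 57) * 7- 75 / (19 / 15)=-901 / 19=-47.42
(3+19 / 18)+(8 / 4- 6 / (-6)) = 127 / 18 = 7.06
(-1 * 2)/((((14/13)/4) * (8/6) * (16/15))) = -585/112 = -5.22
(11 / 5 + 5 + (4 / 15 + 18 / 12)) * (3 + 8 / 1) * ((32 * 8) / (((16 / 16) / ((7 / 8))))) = 331408 / 15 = 22093.87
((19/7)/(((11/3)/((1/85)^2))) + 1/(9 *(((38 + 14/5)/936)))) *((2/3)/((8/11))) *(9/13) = 4254421/2629900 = 1.62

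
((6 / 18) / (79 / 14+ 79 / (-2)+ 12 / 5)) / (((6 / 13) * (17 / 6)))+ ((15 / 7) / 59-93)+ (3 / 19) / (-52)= -2130246387181 / 22912078644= -92.97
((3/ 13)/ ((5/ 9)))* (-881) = -23787/ 65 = -365.95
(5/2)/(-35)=-1/14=-0.07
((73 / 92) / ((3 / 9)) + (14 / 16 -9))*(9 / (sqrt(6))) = -3171*sqrt(6) / 368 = -21.11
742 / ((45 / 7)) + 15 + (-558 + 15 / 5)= -19106 / 45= -424.58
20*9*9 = 1620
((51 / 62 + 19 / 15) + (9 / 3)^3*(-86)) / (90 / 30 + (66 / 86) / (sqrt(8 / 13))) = -15956995732 / 18440505 + 1020505541*sqrt(26) / 18440505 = -583.14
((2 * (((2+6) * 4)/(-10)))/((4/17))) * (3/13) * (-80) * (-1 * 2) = -13056/13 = -1004.31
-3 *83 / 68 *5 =-1245 / 68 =-18.31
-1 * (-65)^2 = -4225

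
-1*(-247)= 247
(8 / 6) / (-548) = -1 / 411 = -0.00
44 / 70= 22 / 35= 0.63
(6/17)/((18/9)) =0.18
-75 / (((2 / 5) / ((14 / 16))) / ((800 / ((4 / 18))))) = -590625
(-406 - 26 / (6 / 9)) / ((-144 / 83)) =256.49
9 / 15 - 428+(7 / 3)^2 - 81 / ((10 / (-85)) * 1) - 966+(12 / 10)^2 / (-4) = -314917 / 450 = -699.82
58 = 58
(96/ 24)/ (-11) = -4/ 11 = -0.36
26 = 26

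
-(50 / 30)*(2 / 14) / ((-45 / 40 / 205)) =8200 / 189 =43.39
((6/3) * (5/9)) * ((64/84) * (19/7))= 3040/1323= 2.30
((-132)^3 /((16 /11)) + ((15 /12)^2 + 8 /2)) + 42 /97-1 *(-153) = -2453819095 /1552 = -1581069.00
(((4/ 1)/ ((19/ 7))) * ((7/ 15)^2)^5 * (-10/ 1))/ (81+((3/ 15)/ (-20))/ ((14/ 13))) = -885842380864/ 9938467991953125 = -0.00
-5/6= -0.83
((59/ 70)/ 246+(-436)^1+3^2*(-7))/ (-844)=8592721/ 14533680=0.59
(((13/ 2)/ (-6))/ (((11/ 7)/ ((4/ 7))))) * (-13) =169/ 33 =5.12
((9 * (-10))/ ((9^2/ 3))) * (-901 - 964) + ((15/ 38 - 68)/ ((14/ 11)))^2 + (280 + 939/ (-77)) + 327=12852939439/ 1334256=9633.04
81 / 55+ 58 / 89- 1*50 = -234351 / 4895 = -47.88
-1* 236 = -236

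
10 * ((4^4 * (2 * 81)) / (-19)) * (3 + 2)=-2073600 / 19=-109136.84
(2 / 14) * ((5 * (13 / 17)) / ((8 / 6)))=195 / 476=0.41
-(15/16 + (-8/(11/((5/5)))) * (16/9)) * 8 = 563/198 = 2.84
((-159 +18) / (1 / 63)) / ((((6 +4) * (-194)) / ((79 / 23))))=701757 / 44620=15.73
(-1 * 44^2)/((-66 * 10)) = 44/15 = 2.93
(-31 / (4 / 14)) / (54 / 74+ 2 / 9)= -72261 / 634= -113.98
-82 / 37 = -2.22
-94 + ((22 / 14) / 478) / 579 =-182109385 / 1937334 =-94.00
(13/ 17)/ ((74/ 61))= 793/ 1258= 0.63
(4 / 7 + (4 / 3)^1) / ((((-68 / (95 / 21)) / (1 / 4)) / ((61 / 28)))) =-28975 / 419832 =-0.07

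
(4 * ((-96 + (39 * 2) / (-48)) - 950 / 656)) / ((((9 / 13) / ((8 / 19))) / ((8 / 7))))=-275.45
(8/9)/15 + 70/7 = 1358/135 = 10.06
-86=-86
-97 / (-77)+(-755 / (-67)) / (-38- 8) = 240819 / 237314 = 1.01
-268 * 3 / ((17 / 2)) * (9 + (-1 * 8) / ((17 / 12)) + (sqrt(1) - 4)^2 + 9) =-583704 / 289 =-2019.74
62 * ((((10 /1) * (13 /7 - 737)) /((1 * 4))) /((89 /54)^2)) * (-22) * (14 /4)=3229993.67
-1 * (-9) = 9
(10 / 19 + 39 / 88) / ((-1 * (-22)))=1621 / 36784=0.04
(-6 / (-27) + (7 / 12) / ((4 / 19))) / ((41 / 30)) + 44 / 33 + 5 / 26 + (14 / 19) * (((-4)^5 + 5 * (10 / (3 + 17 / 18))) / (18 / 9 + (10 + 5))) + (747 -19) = 201796099079 / 293358936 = 687.88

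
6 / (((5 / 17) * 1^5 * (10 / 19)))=969 / 25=38.76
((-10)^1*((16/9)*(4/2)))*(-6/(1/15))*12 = 38400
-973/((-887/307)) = 298711/887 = 336.77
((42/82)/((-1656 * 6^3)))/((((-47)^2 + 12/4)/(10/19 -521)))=9889/29350626048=0.00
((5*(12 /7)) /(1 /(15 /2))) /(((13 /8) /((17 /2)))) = 30600 /91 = 336.26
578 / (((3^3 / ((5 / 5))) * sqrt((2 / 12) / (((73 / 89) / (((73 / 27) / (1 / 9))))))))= 578 * sqrt(178) / 801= 9.63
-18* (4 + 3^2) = -234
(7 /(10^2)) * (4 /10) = 0.03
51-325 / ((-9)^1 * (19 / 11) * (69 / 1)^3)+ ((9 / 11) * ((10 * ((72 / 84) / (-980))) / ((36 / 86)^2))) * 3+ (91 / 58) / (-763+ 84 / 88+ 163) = 238905068096922751 / 4695929241088932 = 50.87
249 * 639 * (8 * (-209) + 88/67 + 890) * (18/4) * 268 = -149804279388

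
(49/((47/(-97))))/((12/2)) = -16.85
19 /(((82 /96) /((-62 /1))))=-56544 /41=-1379.12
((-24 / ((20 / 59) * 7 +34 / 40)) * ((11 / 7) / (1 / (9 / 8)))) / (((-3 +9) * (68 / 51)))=-87615 / 53242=-1.65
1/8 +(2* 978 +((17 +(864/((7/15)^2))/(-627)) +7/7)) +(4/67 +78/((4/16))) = 12514537395/5489176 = 2279.86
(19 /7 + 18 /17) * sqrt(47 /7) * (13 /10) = 5837 * sqrt(329) /8330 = 12.71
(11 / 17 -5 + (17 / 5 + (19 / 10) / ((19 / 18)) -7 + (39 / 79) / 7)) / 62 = -142952 / 1457155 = -0.10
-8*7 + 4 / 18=-55.78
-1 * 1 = -1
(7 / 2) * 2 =7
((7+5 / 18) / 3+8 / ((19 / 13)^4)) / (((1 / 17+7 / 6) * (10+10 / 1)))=499976851 / 2932222500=0.17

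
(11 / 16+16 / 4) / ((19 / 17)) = 1275 / 304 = 4.19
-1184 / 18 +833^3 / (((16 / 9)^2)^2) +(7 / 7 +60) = 34130882332265 / 589824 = 57866214.89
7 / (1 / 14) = 98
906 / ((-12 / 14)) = -1057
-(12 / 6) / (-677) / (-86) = -0.00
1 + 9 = 10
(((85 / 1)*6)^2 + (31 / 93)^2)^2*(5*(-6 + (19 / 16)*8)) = 191793612213035 / 162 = 1183911186500.22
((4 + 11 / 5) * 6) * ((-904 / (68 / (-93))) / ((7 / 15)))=11728044 / 119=98554.99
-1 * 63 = -63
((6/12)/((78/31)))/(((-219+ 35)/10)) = -0.01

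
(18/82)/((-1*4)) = -9/164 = -0.05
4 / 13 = 0.31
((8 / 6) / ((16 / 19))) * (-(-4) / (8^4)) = 19 / 12288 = 0.00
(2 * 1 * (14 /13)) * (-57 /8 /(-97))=399 /2522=0.16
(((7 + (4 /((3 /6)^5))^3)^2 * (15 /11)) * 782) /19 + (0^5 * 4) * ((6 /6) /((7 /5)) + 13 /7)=51589429970126130 /209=246839377847493.44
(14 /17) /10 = 7 /85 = 0.08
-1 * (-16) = 16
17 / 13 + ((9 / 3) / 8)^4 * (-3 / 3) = 68579 / 53248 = 1.29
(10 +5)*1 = 15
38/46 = 0.83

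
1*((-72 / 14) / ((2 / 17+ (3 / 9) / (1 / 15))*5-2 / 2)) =-306 / 1463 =-0.21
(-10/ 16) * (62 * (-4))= 155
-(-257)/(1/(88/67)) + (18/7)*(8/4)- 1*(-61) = 189333/469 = 403.70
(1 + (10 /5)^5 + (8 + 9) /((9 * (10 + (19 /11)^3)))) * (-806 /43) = -4846332920 /7805403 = -620.89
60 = 60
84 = 84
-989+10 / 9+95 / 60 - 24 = -36371 / 36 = -1010.31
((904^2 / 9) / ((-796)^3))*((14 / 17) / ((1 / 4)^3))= -0.01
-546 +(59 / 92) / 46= -2310613 / 4232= -545.99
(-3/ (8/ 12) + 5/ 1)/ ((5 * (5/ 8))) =4/ 25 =0.16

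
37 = 37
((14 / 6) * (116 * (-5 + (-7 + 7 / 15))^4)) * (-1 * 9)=-727344973292 / 16875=-43101924.34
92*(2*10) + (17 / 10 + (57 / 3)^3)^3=322927693084543 / 1000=322927693084.54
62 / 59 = 1.05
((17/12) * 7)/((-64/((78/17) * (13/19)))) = -1183/2432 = -0.49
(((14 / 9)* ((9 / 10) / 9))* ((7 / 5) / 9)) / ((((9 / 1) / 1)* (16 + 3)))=49 / 346275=0.00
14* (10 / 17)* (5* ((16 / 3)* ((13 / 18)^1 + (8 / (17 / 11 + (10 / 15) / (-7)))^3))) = 25555882090144 / 690251085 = 37024.04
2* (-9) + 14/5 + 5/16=-1191/80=-14.89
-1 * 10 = -10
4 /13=0.31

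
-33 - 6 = -39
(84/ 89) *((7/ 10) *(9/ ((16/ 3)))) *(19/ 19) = 3969/ 3560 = 1.11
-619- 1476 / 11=-8285 / 11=-753.18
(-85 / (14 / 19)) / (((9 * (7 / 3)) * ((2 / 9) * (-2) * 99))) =1615 / 12936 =0.12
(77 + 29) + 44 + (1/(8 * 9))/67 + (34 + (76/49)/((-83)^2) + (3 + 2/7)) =304975687057/1628394264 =187.29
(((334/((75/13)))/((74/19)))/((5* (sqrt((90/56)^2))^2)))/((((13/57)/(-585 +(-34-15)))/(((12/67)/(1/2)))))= -239728120576/209165625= -1146.12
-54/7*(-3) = 162/7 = 23.14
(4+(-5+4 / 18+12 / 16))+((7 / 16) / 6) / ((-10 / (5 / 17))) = -293 / 9792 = -0.03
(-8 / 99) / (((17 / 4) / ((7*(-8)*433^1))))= 775936 / 1683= 461.04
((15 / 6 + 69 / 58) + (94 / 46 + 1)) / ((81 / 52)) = 25948 / 6003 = 4.32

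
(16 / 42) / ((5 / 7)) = 8 / 15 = 0.53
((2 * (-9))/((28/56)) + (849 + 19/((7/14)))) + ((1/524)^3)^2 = 17616404831367704577/20700828238974976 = 851.00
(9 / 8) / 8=9 / 64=0.14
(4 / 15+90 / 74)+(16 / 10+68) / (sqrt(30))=823 / 555+58 * sqrt(30) / 25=14.19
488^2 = 238144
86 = 86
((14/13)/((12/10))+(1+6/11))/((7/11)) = 1048/273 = 3.84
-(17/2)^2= -72.25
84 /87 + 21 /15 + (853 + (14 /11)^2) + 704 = 27387488 /17545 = 1560.99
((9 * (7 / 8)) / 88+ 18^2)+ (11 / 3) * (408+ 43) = 4177021 / 2112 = 1977.76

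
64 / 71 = 0.90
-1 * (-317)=317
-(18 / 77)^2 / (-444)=27 / 219373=0.00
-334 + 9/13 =-4333/13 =-333.31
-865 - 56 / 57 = -49361 / 57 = -865.98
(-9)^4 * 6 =39366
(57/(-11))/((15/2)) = -0.69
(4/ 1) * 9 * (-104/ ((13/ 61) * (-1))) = 17568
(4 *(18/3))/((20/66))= 396/5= 79.20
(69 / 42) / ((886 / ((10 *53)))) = 6095 / 6202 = 0.98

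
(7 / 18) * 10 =35 / 9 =3.89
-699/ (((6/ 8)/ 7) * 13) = -6524/ 13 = -501.85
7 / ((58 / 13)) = 91 / 58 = 1.57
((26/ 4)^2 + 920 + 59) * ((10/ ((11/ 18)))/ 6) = 61275/ 22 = 2785.23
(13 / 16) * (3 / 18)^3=13 / 3456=0.00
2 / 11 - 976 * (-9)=96626 / 11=8784.18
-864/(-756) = 8/7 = 1.14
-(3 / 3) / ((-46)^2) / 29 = -0.00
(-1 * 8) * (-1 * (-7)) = -56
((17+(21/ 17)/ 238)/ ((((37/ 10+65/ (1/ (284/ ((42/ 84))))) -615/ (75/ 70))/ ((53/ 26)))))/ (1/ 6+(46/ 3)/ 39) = 23442165/ 13761632923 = 0.00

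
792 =792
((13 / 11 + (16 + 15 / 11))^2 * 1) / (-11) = -41616 / 1331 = -31.27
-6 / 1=-6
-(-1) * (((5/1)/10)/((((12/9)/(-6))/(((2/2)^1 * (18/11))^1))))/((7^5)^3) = -81/104446353218746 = -0.00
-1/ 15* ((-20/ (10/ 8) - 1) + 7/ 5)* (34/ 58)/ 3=442/ 2175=0.20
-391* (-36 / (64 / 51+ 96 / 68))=10557 / 2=5278.50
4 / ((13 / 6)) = 24 / 13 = 1.85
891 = 891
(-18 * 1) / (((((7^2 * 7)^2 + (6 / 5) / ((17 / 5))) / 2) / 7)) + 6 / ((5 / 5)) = 11995950 / 2000039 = 6.00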